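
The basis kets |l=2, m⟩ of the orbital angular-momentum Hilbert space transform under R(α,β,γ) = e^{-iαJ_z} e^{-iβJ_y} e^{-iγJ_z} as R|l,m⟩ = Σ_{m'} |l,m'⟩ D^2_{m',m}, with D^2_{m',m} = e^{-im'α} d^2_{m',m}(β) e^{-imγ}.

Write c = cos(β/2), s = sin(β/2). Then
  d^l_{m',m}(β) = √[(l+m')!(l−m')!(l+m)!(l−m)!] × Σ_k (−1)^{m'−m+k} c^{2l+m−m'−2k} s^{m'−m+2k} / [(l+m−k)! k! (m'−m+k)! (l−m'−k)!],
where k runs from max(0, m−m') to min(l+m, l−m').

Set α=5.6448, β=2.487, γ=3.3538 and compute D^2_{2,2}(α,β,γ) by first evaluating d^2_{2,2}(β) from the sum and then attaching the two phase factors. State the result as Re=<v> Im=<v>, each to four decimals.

Re=0.0070 Im=0.0080

First d^2_{2,2}(β=2.487), then the phase factors e^{-i(2)α} and e^{-i(2)γ}:
With c≡cos(β/2)=0.321484 and s≡sin(β/2)=0.946915, N=[24·1·24·1]^{1/2}=24.000000
The bounds max(0,m−m')=0 and min(l+m,l−m')=0 give 1 term
  k=0: (−1)^0·24.0000/(24)·0.3215^4·0.9469^0 = +0.010682
d^2_{2,2}(2.487) = +0.010682
Attach z-rotation phases: D = e^{-i(2)(5.6448)}·(+0.010682)·e^{-i(2)(3.3538)} = +0.007031+0.008041i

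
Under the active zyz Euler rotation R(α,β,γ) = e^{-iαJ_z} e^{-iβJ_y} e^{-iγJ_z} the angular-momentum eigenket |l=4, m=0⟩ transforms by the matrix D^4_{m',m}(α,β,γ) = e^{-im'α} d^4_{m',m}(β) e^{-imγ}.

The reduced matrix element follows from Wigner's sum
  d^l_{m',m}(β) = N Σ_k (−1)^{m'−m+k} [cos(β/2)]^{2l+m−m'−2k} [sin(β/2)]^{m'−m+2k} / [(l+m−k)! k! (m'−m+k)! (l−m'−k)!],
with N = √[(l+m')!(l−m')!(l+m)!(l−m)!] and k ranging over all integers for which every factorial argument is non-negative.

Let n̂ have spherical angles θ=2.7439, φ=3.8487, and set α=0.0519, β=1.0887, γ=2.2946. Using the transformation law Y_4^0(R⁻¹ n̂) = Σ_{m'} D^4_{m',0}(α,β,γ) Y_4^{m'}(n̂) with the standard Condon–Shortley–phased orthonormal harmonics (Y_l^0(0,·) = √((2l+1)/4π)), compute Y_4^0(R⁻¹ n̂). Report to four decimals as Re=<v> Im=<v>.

Re=-0.3490 Im=0.0000

Need the full column D^4_{m',0} for m'=−4..4 at α=0.0519, β=1.0887, γ=2.2946.
cos(β/2)=0.855464, sin(β/2)=0.517862
d^4_{-4,0}: single k=4 term ⇒ +0.322265;  D = +0.315345+0.066423i
d^4_{-3,0}: k∈[3..4] ⇒ +0.752862 -0.275893 = +0.476969;  D = +0.471200+0.073964i
d^4_{-2,0}: k∈[2..4] ⇒ +0.997149 -0.974437 +0.133909 = +0.156621;  D = +0.155778+0.016228i
d^4_{-1,0}: k∈[1..4] ⇒ +0.776500 -1.707331 +0.625666 -0.038213 = -0.343378;  D = -0.342916-0.017813i
d^4_{0,0}: k∈[0..4] ⇒ +0.286823 -1.681741 +1.386648 -0.225844 +0.005173 = -0.228941;  D = -0.228941+0.000000i
d^4_{1,0}: k∈[0..3] ⇒ -0.776500 +1.707331 -0.625666 +0.038213 = +0.343378;  D = +0.342916-0.017813i
d^4_{2,0}: k∈[0..2] ⇒ +0.997149 -0.974437 +0.133909 = +0.156621;  D = +0.155778-0.016228i
d^4_{3,0}: k∈[0..1] ⇒ -0.752862 +0.275893 = -0.476969;  D = -0.471200+0.073964i
d^4_{4,0}: single k=0 term ⇒ +0.322265;  D = +0.315345-0.066423i
Y_4^{m'}(θ=2.7439,φ=3.8487) and Σ D·Y over m':
  (+0.3153+0.0664i)·(-0.0095-0.0031i)  (+0.4712+0.0740i)·(-0.0351-0.0571i)  (+0.1558+0.0162i)·(+0.0387-0.2453i)  (-0.3429-0.0178i)·(+0.3789-0.3237i)  (-0.2289+0.0000i)·(+0.2949+0.0000i)  (+0.3429-0.0178i)·(-0.3789-0.3237i)  (+0.1558-0.0162i)·(+0.0387+0.2453i)  (-0.4712+0.0740i)·(+0.0351-0.0571i)  (+0.3153-0.0664i)·(-0.0095+0.0031i)
Y_4^0(R⁻¹ n̂) = -0.349010-0.000000i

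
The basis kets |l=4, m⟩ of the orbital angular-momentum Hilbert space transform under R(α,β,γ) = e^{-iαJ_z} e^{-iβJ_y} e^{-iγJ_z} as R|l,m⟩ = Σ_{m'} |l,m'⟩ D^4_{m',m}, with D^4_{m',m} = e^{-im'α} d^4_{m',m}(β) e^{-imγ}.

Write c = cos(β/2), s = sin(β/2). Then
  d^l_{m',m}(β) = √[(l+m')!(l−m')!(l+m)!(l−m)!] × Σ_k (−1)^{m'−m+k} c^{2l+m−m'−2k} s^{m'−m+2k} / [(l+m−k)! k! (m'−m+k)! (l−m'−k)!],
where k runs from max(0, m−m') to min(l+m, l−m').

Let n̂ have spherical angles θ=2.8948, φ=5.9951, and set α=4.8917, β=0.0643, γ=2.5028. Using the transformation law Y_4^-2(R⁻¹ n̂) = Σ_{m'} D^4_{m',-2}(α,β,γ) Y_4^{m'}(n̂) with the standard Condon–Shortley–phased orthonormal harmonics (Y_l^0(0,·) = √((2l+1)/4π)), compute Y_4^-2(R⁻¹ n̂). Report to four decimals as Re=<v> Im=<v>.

Re=-0.1408 Im=-0.0083

Need the full column D^4_{m',-2} for m'=−4..4 at α=4.8917, β=0.0643, γ=2.5028.
cos(β/2)=0.999483, sin(β/2)=0.032144
d^4_{-4,-2}: single k=2 term ⇒ +0.005451;  D = +0.004617-0.002897i
d^4_{-3,-2}: k∈[1..2] ⇒ +0.119839 -0.000372 = +0.119467;  D = +0.080525+0.088251i
d^4_{-2,-2}: k∈[0..2] ⇒ +0.995873 -0.012361 +0.000016 = +0.983529;  D = -0.596652+0.781879i
d^4_{-1,-2}: k∈[0..2] ⇒ -0.135885 +0.000703 -0.000000 = -0.135183;  D = +0.120370+0.061526i
d^4_{0,-2}: k∈[0..2] ⇒ +0.009772 -0.000027 +0.000000 = +0.009745;  D = +0.002817-0.009329i
d^4_{1,-2}: k∈[0..2] ⇒ -0.000469 +0.000001 -0.000000 = -0.000468;  D = -0.000465-0.000053i
d^4_{2,-2}: k∈[0..2] ⇒ +0.000016 -0.000000 +0.000000 = +0.000016;  D = +0.000001+0.000016i
d^4_{3,-2}: k∈[0..1] ⇒ -0.000000 +0.000000 = -0.000000;  D = +0.000000-0.000000i
d^4_{4,-2}: single k=0 term ⇒ +0.000000;  D = -0.000000-0.000000i
Y_4^{m'}(θ=2.8948,φ=5.9951) and Σ D·Y over m':
  (+0.0046-0.0029i)·(+0.0006+0.0014i)  (+0.0805+0.0883i)·(-0.0115-0.0135i)  (-0.5967+0.7819i)·(+0.0935+0.0607i)  (+0.1204+0.0615i)·(-0.3849-0.1141i)  (+0.0028-0.0093i)·(+0.6069+0.0000i)  (-0.0005-0.0001i)·(+0.3849-0.1141i)  (+0.0000+0.0000i)·(+0.0935-0.0607i)  (+0.0000-0.0000i)·(+0.0115-0.0135i)  (-0.0000-0.0000i)·(+0.0006-0.0014i)
Y_4^-2(R⁻¹ n̂) = -0.140753-0.008292i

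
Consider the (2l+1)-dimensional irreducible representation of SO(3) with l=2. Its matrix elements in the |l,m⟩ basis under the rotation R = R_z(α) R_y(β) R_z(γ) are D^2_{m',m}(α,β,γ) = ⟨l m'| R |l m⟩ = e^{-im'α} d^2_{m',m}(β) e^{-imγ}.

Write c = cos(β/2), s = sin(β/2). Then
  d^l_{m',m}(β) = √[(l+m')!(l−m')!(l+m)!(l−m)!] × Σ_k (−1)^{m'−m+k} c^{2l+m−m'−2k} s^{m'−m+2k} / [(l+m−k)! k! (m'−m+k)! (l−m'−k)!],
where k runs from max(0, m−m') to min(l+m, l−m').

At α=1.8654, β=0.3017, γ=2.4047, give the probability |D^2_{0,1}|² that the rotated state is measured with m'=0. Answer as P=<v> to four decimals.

P=0.1207

Split into d^2_{0,1}(β=0.3017) × two z-phases.
c=cos(0.3017/2)=0.988644, s=sin(0.3017/2)=0.150279; N=√[2·2·6·1]=4.898979
k∈{1,2} keeps every argument non-negative
  k=1: (−1)^0·4.8990/(2)·0.9886^3·0.1503^1 = +0.355707
  k=2: (−1)^1·4.8990/(2)·0.9886^1·0.1503^3 = -0.008219
d^2_{0,1}(0.3017) = +0.355707 -0.008219 = +0.347488
|D^2_{0,1}|² = |d^2_{0,1}(β)|² = (+0.347488)² = 0.120748 (the z-rotation phases have unit modulus)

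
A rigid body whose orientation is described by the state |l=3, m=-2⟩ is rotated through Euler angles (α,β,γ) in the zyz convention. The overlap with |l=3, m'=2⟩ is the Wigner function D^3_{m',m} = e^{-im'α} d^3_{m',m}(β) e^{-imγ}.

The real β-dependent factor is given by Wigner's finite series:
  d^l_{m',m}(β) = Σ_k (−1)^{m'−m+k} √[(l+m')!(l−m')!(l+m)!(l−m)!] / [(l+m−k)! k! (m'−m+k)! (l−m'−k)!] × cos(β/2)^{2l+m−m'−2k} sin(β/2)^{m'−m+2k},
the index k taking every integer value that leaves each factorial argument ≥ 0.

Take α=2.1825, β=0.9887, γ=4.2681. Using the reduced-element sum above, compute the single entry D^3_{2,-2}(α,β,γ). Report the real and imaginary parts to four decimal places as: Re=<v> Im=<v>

Re=-0.0953 Im=-0.1585

First d^3_{2,-2}(β=0.9887), then the phase factors e^{-i(2)α} and e^{-i(-2)γ}:
c=cos(0.9887/2)=0.880277, s=sin(0.9887/2)=0.474460; N=√[120·1·1·120]=120.000000
The bounds max(0,m−m')=0 and min(l+m,l−m')=1 give 2 terms
  k=0: (−1)^4·120.0000/(24)·0.8803^2·0.4745^4 = +0.196339
  k=1: (−1)^5·120.0000/(120)·0.8803^0·0.4745^6 = -0.011408
d^3_{2,-2}(0.9887) = +0.196339 -0.011408 = +0.184931
Attach z-rotation phases: D = e^{-i(2)(2.1825)}·(+0.184931)·e^{-i(-2)(4.2681)} = -0.095268-0.158504i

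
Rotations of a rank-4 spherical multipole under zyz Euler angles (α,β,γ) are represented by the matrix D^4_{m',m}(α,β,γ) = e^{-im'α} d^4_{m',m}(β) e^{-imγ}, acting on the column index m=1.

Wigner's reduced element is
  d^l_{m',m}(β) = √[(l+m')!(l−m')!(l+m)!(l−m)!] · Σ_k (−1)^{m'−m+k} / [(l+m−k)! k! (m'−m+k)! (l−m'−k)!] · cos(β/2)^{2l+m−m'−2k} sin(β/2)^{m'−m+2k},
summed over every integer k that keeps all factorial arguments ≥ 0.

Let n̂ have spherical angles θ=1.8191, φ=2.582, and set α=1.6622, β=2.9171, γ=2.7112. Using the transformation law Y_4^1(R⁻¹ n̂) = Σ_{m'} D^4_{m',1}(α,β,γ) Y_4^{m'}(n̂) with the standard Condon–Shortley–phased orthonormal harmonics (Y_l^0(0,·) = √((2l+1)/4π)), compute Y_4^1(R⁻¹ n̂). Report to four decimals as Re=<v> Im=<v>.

Re=0.2832 Im=-0.1732

Need the full column D^4_{m',1} for m'=−4..4 at α=1.6622, β=2.9171, γ=2.7112.
cos(β/2)=0.112011, sin(β/2)=0.993707
d^4_{-4,1}: single k=5 term ⇒ +0.010190;  D = -0.007128-0.007281i
d^4_{-3,1}: k∈[4..5] ⇒ +0.002030 -0.095883 = -0.093852;  D = +0.060791-0.071503i
d^4_{-2,1}: k∈[3..5] ⇒ +0.000245 -0.028885 +0.454679 = +0.426038;  D = +0.348418+0.245179i
d^4_{-1,1}: k∈[2..5] ⇒ +0.000020 -0.004605 +0.181201 -0.950751 = -0.774135;  D = -0.385858+0.671117i
d^4_{0,1}: k∈[1..4] ⇒ +0.000001 -0.000464 +0.036537 -0.479273 = -0.443199;  D = +0.402780+0.184915i
d^4_{1,1}: k∈[0..3] ⇒ +0.000000 -0.000029 +0.004605 -0.120801 = -0.116225;  D = +0.038649-0.109611i
d^4_{2,1}: k∈[0..2] ⇒ -0.000001 +0.000367 -0.019257 = -0.018891;  D = -0.018315-0.004629i
d^4_{3,1}: k∈[0..1] ⇒ +0.000015 -0.002030 = -0.002015;  D = -0.000313+0.001990i
d^4_{4,1}: single k=0 term ⇒ -0.000129;  D = +0.000129+0.000008i
Y_4^{m'}(θ=1.8191,φ=2.582) and Σ D·Y over m':
  (-0.0071-0.0073i)·(-0.2419+0.3068i)  (+0.0608-0.0715i)·(-0.0302+0.2785i)  (+0.3484+0.2452i)·(-0.0792-0.1632i)  (-0.3859+0.6711i)·(-0.2462-0.1542i)  (+0.4028+0.1849i)·(+0.1392+0.0000i)  (+0.0386-0.1096i)·(+0.2462-0.1542i)  (-0.0183-0.0046i)·(-0.0792+0.1632i)  (-0.0003+0.0020i)·(+0.0302+0.2785i)  (+0.0001+0.0000i)·(-0.2419-0.3068i)
Y_4^1(R⁻¹ n̂) = +0.283217-0.173220i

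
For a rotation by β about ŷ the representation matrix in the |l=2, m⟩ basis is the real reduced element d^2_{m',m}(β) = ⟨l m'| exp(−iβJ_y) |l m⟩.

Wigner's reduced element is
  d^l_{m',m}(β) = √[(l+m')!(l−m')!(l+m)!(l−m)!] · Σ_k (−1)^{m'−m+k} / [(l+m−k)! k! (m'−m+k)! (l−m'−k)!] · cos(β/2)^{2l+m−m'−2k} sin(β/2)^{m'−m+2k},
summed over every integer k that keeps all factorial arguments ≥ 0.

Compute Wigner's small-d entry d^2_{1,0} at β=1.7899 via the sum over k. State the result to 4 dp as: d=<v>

d^2_{1,0}(β=1.7899) via Wigner's sum:
Half-angle: c=0.625558, s=0.780178. N=√(6·1·2·2)=4.898979
k: max(0,(0)−(1))=0 … min(2+(0),2−(1))=1
  k=0: (−1)^1·4.8990/(2)·0.6256^3·0.7802^1 = -0.467812
  k=1: (−1)^2·4.8990/(2)·0.6256^1·0.7802^3 = +0.727652
d^2_{1,0}(1.7899) = -0.467812 +0.727652 = +0.259840

d=0.2598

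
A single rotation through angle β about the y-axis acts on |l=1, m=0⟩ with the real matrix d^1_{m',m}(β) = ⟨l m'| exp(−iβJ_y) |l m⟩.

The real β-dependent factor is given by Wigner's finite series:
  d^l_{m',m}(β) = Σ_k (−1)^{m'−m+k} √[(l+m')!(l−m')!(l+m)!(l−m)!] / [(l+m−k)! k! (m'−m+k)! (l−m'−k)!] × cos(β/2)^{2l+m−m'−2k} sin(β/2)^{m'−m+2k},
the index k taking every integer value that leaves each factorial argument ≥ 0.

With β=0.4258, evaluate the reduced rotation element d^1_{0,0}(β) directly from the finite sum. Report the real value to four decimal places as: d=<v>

d^1_{0,0}(β=0.4258) via Wigner's sum:
With c≡cos(β/2)=0.977422 and s≡sin(β/2)=0.211295, N=[1·1·1·1]^{1/2}=1.000000
The bounds max(0,m−m')=0 and min(l+m,l−m')=1 give 2 terms
  k=0: (−1)^0·1.0000/(1)·0.9774^2·0.2113^0 = +0.955354
  k=1: (−1)^1·1.0000/(1)·0.9774^0·0.2113^2 = -0.044646
d^1_{0,0}(0.4258) = +0.955354 -0.044646 = +0.910709

d=0.9107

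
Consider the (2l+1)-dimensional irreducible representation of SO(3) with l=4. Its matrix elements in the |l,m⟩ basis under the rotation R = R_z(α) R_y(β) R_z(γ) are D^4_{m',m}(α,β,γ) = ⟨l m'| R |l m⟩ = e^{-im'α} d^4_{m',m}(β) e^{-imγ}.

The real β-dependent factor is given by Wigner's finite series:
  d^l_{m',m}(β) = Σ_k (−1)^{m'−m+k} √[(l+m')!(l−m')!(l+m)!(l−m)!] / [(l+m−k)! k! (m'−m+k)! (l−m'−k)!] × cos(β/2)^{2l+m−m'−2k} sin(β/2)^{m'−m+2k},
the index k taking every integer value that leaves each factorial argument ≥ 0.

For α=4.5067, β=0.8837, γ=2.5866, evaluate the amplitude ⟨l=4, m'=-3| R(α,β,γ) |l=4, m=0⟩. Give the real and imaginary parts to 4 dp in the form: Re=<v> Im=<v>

Re=0.2508 Im=0.3535

D^4_{-3,0}(4.5067,0.8837,2.5866) = e^{-i·-3·4.5067}·d^4_{-3,0}(0.8837)·e^{-i·0·2.5866}. Compute d first:
Half-angle: c=0.903962, s=0.427613. N=√(1·5040·24·24)=1703.830978
The bounds max(0,m−m')=3 and min(l+m,l−m')=4 give 2 terms
  k=3: (−1)^0·1703.8310/(144)·0.9040^5·0.4276^3 = +0.558427
  k=4: (−1)^1·1703.8310/(144)·0.9040^3·0.4276^5 = -0.124959
d^4_{-3,0}(0.8837) = +0.558427 -0.124959 = +0.433468
D = (+0.578646+0.815579i)·(+0.433468)·(+1.000000+0.000000i) = +0.250824+0.353528i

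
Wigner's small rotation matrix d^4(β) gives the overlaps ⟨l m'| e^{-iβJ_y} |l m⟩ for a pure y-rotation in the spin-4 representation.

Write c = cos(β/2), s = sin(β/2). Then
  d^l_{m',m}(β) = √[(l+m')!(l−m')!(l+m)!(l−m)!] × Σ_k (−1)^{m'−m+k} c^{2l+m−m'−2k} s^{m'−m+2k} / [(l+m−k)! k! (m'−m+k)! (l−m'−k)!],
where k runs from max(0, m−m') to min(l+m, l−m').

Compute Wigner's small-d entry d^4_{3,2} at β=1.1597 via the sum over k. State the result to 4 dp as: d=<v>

d^4_{3,2}(β=1.1597) via Wigner's sum:
With c≡cos(β/2)=0.836545 and s≡sin(β/2)=0.547898, N=[5040·1·720·2]^{1/2}=2693.993318
The bounds max(0,m−m')=0 and min(l+m,l−m')=1 give 2 terms
  k=0: (−1)^1·2693.9933/(720)·0.8365^7·0.5479^1 = -0.587745
  k=1: (−1)^2·2693.9933/(240)·0.8365^5·0.5479^3 = +0.756365
d^4_{3,2}(1.1597) = -0.587745 +0.756365 = +0.168621

d=0.1686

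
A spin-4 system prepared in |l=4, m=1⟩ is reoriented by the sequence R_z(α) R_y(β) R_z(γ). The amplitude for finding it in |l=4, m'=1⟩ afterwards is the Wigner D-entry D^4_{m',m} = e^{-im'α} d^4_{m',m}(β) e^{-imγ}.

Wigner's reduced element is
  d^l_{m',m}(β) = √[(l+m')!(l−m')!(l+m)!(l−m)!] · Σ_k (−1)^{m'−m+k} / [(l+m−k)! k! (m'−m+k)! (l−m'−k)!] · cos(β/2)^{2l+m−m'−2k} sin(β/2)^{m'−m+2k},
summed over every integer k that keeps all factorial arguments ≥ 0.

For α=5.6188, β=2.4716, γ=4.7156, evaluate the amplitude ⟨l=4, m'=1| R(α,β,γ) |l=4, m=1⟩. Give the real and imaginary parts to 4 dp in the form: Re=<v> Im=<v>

Re=0.3100 Im=-0.3985

D^4_{1,1}(5.6188,2.4716,4.7156) = e^{-i·1·5.6188}·d^4_{1,1}(2.4716)·e^{-i·1·4.7156}. Compute d first:
c=cos(2.4716/2)=0.328766, s=sin(2.4716/2)=0.944412; N=√[120·6·120·6]=720.000000
The bounds max(0,m−m')=0 and min(l+m,l−m')=3 give 4 terms
  k=0: (−1)^0·720.0000/(720)·0.3288^8·0.9444^0 = +0.000136
  k=1: (−1)^1·720.0000/(48)·0.3288^6·0.9444^2 = -0.016894
  k=2: (−1)^2·720.0000/(24)·0.3288^4·0.9444^4 = +0.278813
  k=3: (−1)^3·720.0000/(72)·0.3288^2·0.9444^6 = -0.766903
d^4_{1,1}(2.4716) = +0.000136 -0.016894 +0.278813 -0.766903 = -0.504848
Attach z-rotation phases: D = e^{-i(1)(5.6188)}·(-0.504848)·e^{-i(1)(4.7156)} = +0.309999-0.398463i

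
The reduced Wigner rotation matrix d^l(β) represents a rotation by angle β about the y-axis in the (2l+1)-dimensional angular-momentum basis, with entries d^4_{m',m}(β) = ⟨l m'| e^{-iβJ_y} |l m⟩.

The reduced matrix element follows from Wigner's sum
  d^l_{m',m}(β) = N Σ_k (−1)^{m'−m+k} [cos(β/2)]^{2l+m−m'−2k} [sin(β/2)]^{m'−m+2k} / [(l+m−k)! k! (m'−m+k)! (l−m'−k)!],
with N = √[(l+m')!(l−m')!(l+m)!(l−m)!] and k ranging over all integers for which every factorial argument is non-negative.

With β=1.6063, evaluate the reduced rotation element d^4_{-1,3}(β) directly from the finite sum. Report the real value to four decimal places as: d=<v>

d^4_{-1,3}(β=1.6063) via Wigner's sum:
c=cos(1.6063/2)=0.694444, s=sin(1.6063/2)=0.719547; N=√[6·120·5040·1]=1904.940944
Admissible k: 4..5 (factorial args all ≥0)
  k=4: (−1)^0·1904.9409/(144)·0.6944^4·0.7195^4 = +0.824715
  k=5: (−1)^1·1904.9409/(240)·0.6944^2·0.7195^6 = -0.531251
d^4_{-1,3}(1.6063) = +0.824715 -0.531251 = +0.293464

d=0.2935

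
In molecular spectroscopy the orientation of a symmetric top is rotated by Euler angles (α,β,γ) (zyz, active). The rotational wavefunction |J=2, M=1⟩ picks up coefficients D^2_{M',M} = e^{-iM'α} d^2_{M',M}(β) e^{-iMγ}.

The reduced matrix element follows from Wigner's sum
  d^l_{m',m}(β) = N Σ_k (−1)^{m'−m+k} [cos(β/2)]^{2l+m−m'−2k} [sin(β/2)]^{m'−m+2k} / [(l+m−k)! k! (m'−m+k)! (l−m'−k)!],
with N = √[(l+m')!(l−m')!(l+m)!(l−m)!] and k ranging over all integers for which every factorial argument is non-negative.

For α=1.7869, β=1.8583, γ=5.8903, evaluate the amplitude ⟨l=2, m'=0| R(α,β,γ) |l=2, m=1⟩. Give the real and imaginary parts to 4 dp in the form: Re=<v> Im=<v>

Re=-0.3077 Im=-0.1275

First d^2_{0,1}(β=1.8583), then the phase factors e^{-i(0)α} and e^{-i(1)γ}:
Half-angle: c=0.598515, s=0.801111. N=√(2·2·6·1)=4.898979
k∈{1,2} keeps every argument non-negative
  k=1: (−1)^0·4.8990/(2)·0.5985^3·0.8011^1 = +0.420721
  k=2: (−1)^1·4.8990/(2)·0.5985^1·0.8011^3 = -0.753754
d^2_{0,1}(1.8583) = +0.420721 -0.753754 = -0.333033
D = (+1.000000+0.000000i)·(-0.333033)·(+0.923808+0.382855i) = -0.307659-0.127504i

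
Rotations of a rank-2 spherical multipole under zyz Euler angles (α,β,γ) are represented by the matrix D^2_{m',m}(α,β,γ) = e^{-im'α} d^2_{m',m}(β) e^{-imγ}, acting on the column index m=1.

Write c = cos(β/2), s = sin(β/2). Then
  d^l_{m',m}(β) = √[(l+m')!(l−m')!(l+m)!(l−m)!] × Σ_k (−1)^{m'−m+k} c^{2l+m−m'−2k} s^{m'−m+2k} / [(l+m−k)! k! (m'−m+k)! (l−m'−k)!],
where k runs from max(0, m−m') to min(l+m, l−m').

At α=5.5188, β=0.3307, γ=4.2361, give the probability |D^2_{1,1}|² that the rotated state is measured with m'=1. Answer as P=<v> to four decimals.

First d^2_{1,1}(β=0.3307), then the phase factors e^{-i(1)α} and e^{-i(1)γ}:
Half-angle: c=0.986361, s=0.164598. N=√(6·1·6·1)=6.000000
k∈{0,1} keeps every argument non-negative
  k=0: (−1)^0·6.0000/(6)·0.9864^4·0.1646^0 = +0.946549
  k=1: (−1)^1·6.0000/(2)·0.9864^2·0.1646^2 = -0.079075
d^2_{1,1}(0.3307) = +0.946549 -0.079075 = +0.867474
|D^2_{1,1}|² = |d^2_{1,1}(β)|² = (+0.867474)² = 0.752511 (the z-rotation phases have unit modulus)

P=0.7525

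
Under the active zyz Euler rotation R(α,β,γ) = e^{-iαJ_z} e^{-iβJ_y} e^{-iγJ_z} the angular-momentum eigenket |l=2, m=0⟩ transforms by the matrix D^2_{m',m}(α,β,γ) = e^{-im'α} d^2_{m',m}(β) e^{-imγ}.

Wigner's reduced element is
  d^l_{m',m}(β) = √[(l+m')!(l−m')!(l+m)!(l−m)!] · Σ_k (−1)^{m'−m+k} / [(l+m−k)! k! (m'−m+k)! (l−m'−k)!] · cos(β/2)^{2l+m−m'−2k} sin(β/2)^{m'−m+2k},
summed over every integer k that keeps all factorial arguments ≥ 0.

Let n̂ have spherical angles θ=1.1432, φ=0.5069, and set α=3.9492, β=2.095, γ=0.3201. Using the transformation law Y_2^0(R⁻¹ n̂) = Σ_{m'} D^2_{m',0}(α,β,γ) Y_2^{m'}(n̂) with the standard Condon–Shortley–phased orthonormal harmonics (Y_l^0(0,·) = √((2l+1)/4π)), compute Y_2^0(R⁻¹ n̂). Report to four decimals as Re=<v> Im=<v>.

Re=0.5566 Im=0.0000

Need the full column D^2_{m',0} for m'=−2..2 at α=3.9492, β=2.095, γ=0.3201.
cos(β/2)=0.499738, sin(β/2)=0.866177
d^2_{-2,0}: single k=2 term ⇒ +0.458958;  D = -0.020379+0.458506i
d^2_{-1,0}: k∈[1..2] ⇒ +0.264795 -0.795495 = -0.530700;  D = +0.366836+0.383503i
d^2_{0,0}: k∈[0..2] ⇒ +0.062369 -0.749476 +0.562893 = -0.124214;  D = -0.124214+0.000000i
d^2_{1,0}: k∈[0..1] ⇒ -0.264795 +0.795495 = +0.530700;  D = -0.366836+0.383503i
d^2_{2,0}: single k=0 term ⇒ +0.458958;  D = -0.020379-0.458506i
Y_2^{m'}(θ=1.1432,φ=0.5069) and Σ D·Y over m':
  (-0.0204+0.4585i)·(+0.1691-0.2715i)  (+0.3668+0.3835i)·(+0.2549-0.1415i)  (-0.1242+0.0000i)·(-0.1527+0.0000i)  (-0.3668+0.3835i)·(-0.2549-0.1415i)  (-0.0204-0.4585i)·(+0.1691+0.2715i)
Y_2^0(R⁻¹ n̂) = +0.556580+0.000000i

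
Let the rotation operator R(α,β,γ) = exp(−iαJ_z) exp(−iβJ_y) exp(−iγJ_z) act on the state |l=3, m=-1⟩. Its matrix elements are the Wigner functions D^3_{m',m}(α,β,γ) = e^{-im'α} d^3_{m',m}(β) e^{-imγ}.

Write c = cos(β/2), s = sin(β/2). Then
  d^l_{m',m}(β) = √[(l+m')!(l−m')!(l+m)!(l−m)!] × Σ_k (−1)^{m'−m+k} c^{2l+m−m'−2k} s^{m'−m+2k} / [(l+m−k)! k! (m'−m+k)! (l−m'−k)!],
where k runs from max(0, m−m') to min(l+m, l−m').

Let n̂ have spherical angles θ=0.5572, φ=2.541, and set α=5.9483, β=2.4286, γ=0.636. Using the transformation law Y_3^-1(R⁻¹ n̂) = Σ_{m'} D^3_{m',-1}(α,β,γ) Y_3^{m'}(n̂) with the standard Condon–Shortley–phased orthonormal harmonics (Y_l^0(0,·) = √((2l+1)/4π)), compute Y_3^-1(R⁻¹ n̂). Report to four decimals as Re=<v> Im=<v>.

Need the full column D^3_{m',-1} for m'=−3..3 at α=5.9483, β=2.4286, γ=0.636.
cos(β/2)=0.348993, sin(β/2)=0.937125
d^3_{-3,-1}: single k=2 term ⇒ +0.050455;  D = +0.047065-0.018182i
d^3_{-2,-1}: k∈[1..2] ⇒ +0.015342 -0.221245 = -0.205903;  D = -0.205785+0.006952i
d^3_{-1,-1}: k∈[0..2] ⇒ +0.001807 -0.104220 +0.563606 = +0.461192;  D = +0.440442+0.136783i
d^3_{0,-1}: k∈[0..2] ⇒ -0.016806 +0.363542 -0.873767 = -0.527031;  D = -0.423985-0.313047i
d^3_{1,-1}: k∈[0..2] ⇒ +0.078165 -0.751474 +0.677308 = +0.003999;  D = +0.002258+0.003300i
d^3_{2,-1}: k∈[0..1] ⇒ -0.221245 +0.797637 = +0.576392;  D = +0.150977+0.556268i
d^3_{3,-1}: single k=0 term ⇒ +0.363806;  D = -0.025395+0.362919i
Y_3^{m'}(θ=0.5572,φ=2.541) and Σ D·Y over m':
  (+0.0471-0.0182i)·(+0.0141-0.0601i)  (-0.2058+0.0070i)·(+0.0876+0.2262i)  (+0.4404+0.1368i)·(-0.3668-0.2513i)  (-0.4240-0.3130i)·(+0.1906+0.0000i)  (+0.0023+0.0033i)·(+0.3668-0.2513i)  (+0.1510+0.5563i)·(+0.0876-0.2262i)  (-0.0254+0.3629i)·(-0.0141-0.0601i)
Y_3^-1(R⁻¹ n̂) = -0.065185-0.257903i

Re=-0.0652 Im=-0.2579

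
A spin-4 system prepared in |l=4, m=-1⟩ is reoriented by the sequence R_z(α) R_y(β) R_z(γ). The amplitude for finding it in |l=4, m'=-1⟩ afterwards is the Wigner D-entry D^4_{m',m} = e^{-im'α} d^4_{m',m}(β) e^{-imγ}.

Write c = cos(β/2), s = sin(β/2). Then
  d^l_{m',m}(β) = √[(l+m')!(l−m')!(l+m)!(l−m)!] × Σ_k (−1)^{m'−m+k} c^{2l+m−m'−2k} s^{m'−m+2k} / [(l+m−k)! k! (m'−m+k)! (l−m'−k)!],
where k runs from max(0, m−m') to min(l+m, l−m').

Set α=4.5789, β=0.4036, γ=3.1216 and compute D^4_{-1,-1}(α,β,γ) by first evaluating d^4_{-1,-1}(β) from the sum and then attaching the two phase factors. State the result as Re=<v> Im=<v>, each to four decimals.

Re=0.0550 Im=0.3556

D^4_{-1,-1}(4.5789,0.4036,3.1216) = e^{-i·-1·4.5789}·d^4_{-1,-1}(0.4036)·e^{-i·-1·3.1216}. Compute d first:
Half-angle: c=0.979707, s=0.200433. N=√(6·120·6·120)=720.000000
k∈{0,1,2,3} keeps every argument non-negative
  k=0: (−1)^0·720.0000/(720)·0.9797^8·0.2004^0 = +0.848733
  k=1: (−1)^1·720.0000/(48)·0.9797^6·0.2004^2 = -0.532854
  k=2: (−1)^2·720.0000/(24)·0.9797^4·0.2004^4 = +0.044605
  k=3: (−1)^3·720.0000/(72)·0.9797^2·0.2004^6 = -0.000622
d^4_{-1,-1}(0.4036) = +0.848733 -0.532854 +0.044605 -0.000622 = +0.359861
Phases: e^{-i·(-1)·4.5789}=-0.133093-0.991104i, e^{-i·(-1)·3.1216}=-0.999800+0.019991i ⇒ D=+0.055016+0.355631i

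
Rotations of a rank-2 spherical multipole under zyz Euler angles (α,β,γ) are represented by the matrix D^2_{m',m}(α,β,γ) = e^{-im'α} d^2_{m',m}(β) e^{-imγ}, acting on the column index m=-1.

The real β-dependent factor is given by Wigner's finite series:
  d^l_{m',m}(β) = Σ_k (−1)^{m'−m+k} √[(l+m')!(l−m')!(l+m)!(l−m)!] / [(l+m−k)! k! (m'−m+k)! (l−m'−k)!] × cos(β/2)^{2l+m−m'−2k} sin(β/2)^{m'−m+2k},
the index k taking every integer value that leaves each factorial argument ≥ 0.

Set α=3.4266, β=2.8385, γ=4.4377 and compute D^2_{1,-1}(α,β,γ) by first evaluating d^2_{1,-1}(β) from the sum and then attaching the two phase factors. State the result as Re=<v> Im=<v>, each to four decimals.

Split into d^2_{1,-1}(β=2.8385) × two z-phases.
With c≡cos(β/2)=0.150967 and s≡sin(β/2)=0.988539, N=[6·1·1·6]^{1/2}=6.000000
The bounds max(0,m−m')=0 and min(l+m,l−m')=1 give 2 terms
  k=0: (−1)^2·6.0000/(2)·0.1510^2·0.9885^2 = +0.066815
  k=1: (−1)^3·6.0000/(6)·0.1510^0·0.9885^4 = -0.954937
d^2_{1,-1}(2.8385) = +0.066815 -0.954937 = -0.888123
D = (-0.959660+0.281165i)·(-0.888123)·(-0.271248-0.962510i) = -0.471530-0.752610i

Re=-0.4715 Im=-0.7526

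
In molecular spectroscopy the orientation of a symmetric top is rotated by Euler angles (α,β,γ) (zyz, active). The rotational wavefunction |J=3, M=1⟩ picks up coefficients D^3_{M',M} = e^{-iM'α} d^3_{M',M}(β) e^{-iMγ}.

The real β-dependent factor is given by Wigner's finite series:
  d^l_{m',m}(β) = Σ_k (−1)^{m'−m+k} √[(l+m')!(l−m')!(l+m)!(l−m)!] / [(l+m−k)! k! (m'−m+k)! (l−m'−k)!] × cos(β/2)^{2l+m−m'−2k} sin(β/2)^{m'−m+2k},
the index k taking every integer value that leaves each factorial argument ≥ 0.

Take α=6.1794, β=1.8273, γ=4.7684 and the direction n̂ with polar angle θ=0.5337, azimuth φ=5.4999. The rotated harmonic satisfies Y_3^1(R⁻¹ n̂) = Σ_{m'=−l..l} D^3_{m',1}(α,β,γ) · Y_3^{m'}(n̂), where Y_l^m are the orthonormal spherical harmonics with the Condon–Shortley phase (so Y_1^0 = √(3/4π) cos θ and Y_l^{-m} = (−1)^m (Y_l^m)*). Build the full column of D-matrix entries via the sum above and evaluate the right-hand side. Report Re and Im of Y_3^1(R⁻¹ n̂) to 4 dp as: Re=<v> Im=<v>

Need the full column D^3_{m',1} for m'=−3..3 at α=6.1794, β=1.8273, γ=4.7684.
cos(β/2)=0.610860, sin(β/2)=0.791739
d^3_{-3,1}: single k=4 term ⇒ +0.567880;  D = +0.203959+0.529989i
d^3_{-2,1}: k∈[3..4] ⇒ +0.715485 -0.600967 = +0.114518;  D = +0.029836+0.110563i
d^3_{-1,1}: k∈[2..4] ⇒ +0.523699 -1.173007 +0.246315 = -0.402993;  D = -0.064123-0.397859i
d^3_{0,1}: k∈[1..3] ⇒ +0.233282 -1.175662 +0.658327 = -0.284053;  D = -0.015902-0.283608i
d^3_{1,1}: k∈[0..2] ⇒ +0.051958 -0.698265 +0.879755 = +0.233448;  D = -0.011149+0.233182i
d^3_{2,1}: k∈[0..1] ⇒ -0.212956 +0.715485 = +0.502529;  D = -0.075872+0.496768i
d^3_{3,1}: single k=0 term ⇒ +0.338046;  D = -0.085383+0.327085i
Y_3^{m'}(θ=0.5337,φ=5.4999) and Σ D·Y over m':
  (+0.2040+0.5300i)·(-0.0386+0.0391i)  (+0.0298+0.1106i)·(+0.0010+0.2277i)  (-0.0641-0.3979i)·(+0.3153+0.3139i)  (-0.0159-0.2836i)·(+0.2268+0.0000i)  (-0.0111+0.2332i)·(-0.3153+0.3139i)  (-0.0759+0.4968i)·(+0.0010-0.2277i)  (-0.0854+0.3271i)·(+0.0386+0.0391i)
Y_3^1(R⁻¹ n̂) = +0.074617-0.265436i

Re=0.0746 Im=-0.2654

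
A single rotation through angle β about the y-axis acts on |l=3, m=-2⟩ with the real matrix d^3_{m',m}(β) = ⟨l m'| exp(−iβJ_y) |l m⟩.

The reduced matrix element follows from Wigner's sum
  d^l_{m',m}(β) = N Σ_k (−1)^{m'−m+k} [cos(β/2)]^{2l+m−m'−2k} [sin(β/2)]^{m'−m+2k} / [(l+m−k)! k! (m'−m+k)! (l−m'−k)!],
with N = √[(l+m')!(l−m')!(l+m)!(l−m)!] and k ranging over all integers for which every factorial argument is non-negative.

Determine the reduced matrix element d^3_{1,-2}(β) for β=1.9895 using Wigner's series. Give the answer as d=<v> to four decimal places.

d^3_{1,-2}(β=1.9895) via Wigner's sum:
c=cos(1.9895/2)=0.544713, s=sin(1.9895/2)=0.838623; N=√[24·2·1·120]=75.894664
Admissible k: 0..1 (factorial args all ≥0)
  k=0: (−1)^3·75.8947/(12)·0.5447^3·0.8386^3 = -0.602882
  k=1: (−1)^4·75.8947/(24)·0.5447^1·0.8386^5 = +0.714498
d^3_{1,-2}(1.9895) = -0.602882 +0.714498 = +0.111616

d=0.1116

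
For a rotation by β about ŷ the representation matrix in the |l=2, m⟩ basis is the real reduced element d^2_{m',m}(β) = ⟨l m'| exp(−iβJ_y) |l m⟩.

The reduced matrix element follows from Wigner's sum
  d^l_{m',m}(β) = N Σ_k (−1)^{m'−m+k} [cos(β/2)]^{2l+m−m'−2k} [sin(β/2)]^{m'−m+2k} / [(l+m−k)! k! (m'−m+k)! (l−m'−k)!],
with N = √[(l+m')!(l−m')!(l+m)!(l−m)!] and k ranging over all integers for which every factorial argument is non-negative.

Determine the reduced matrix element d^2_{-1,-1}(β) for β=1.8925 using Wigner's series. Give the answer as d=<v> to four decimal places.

d^2_{-1,-1}(β=1.8925) via Wigner's sum:
Half-angle: c=0.584729, s=0.811228. N=√(1·6·1·6)=6.000000
k∈{0,1} keeps every argument non-negative
  k=0: (−1)^0·6.0000/(6)·0.5847^4·0.8112^0 = +0.116901
  k=1: (−1)^1·6.0000/(2)·0.5847^2·0.8112^2 = -0.675021
d^2_{-1,-1}(1.8925) = +0.116901 -0.675021 = -0.558120

d=-0.5581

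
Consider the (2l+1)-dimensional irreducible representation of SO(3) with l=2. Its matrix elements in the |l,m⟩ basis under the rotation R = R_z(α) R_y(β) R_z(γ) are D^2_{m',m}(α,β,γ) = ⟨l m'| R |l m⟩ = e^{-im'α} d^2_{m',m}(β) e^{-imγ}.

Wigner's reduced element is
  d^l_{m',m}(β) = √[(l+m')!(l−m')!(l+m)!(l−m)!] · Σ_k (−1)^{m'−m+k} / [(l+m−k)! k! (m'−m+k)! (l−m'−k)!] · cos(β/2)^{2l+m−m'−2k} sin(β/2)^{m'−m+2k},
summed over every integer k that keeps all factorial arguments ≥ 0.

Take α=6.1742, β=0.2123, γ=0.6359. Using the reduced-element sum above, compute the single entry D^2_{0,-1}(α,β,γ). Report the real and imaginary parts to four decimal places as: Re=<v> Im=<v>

Re=-0.2030 Im=-0.1498

First d^2_{0,-1}(β=0.2123), then the phase factors e^{-i(0)α} and e^{-i(-1)γ}:
c=cos(0.2123/2)=0.994371, s=sin(0.2123/2)=0.105951; N=√[2·2·1·6]=4.898979
Admissible k: 0..1 (factorial args all ≥0)
  k=0: (−1)^1·4.8990/(2)·0.9944^3·0.1060^1 = -0.255168
  k=1: (−1)^2·4.8990/(2)·0.9944^1·0.1060^3 = +0.002897
d^2_{0,-1}(0.2123) = -0.255168 +0.002897 = -0.252271
D = (+1.000000+0.000000i)·(-0.252271)·(+0.804538+0.593902i) = -0.202961-0.149824i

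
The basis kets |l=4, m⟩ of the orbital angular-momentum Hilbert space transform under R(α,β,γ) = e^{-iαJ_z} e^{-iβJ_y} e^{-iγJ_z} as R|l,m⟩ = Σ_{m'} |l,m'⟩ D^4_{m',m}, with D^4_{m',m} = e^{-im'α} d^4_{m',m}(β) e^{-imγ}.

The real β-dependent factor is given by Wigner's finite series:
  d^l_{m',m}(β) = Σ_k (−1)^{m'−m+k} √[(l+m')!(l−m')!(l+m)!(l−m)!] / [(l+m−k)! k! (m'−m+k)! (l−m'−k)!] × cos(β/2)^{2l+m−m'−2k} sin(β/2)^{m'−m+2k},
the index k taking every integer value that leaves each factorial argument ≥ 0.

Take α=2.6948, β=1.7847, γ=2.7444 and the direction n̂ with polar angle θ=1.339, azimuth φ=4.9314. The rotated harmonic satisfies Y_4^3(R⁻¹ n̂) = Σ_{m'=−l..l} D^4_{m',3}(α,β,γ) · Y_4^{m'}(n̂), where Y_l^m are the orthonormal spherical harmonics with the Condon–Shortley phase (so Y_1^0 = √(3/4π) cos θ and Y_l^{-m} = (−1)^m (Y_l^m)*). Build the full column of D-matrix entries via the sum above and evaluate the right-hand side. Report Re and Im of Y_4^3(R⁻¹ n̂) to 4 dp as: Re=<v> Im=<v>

Re=-0.3657 Im=0.0006

Need the full column D^4_{m',3} for m'=−4..4 at α=2.6948, β=1.7847, γ=2.7444.
cos(β/2)=0.627584, sin(β/2)=0.778549
d^4_{-4,3}: single k=7 term ⇒ +0.307764;  D = -0.254772+0.172655i
d^4_{-3,3}: k∈[6..7] ⇒ +0.613984 -0.134985 = +0.478998;  D = +0.473705-0.071012i
d^4_{-2,3}: k∈[5..6] ⇒ +0.793652 -0.407133 = +0.386519;  D = -0.369484-0.113483i
d^4_{-1,3}: k∈[4..5] ⇒ +0.753963 -0.696192 = +0.057771;  D = +0.042475+0.039158i
d^4_{0,3}: k∈[3..4] ⇒ +0.543602 -0.836583 = -0.292980;  D = +0.108460+0.272165i
d^4_{1,3}: k∈[2..3] ⇒ +0.293950 -0.753963 = -0.460013;  D = +0.031061-0.458963i
d^4_{2,3}: k∈[1..2] ⇒ +0.111700 -0.515706 = -0.404006;  D = -0.198765+0.351730i
d^4_{3,3}: k∈[0..1] ⇒ +0.024064 -0.259240 = -0.235175;  D = +0.192810-0.134654i
d^4_{4,3}: single k=0 term ⇒ -0.084437;  D = -0.083320+0.013689i
Y_4^{m'}(θ=1.339,φ=4.9314) and Σ D·Y over m':
  (-0.2548+0.1727i)·(+0.2542-0.3050i)  (+0.4737-0.0710i)·(-0.1619-0.2099i)  (-0.3695-0.1135i)·(+0.1809-0.0847i)  (+0.0425+0.0392i)·(-0.0605-0.2716i)  (+0.1085+0.2722i)·(+0.1602+0.0000i)  (+0.0311-0.4590i)·(+0.0605-0.2716i)  (-0.1988+0.3517i)·(+0.1809+0.0847i)  (+0.1928-0.1347i)·(+0.1619-0.2099i)  (-0.0833+0.0137i)·(+0.2542+0.3050i)
Y_4^3(R⁻¹ n̂) = -0.365685+0.000553i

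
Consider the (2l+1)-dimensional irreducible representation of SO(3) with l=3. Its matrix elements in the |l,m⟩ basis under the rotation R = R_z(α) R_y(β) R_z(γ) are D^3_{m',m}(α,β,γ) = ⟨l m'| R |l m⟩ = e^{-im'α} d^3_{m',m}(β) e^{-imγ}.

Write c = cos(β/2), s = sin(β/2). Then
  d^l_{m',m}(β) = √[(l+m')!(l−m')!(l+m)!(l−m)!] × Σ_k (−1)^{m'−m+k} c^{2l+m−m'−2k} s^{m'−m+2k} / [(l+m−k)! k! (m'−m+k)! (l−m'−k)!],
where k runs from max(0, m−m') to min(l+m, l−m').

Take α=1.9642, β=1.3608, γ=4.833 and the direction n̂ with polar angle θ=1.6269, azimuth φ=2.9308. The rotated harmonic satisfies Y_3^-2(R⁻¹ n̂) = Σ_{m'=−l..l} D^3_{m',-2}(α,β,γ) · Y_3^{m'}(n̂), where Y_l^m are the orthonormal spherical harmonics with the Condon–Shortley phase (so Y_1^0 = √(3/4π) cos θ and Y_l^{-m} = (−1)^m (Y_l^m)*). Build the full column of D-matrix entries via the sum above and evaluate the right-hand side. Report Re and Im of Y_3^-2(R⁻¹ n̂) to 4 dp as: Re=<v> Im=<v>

Need the full column D^3_{m',-2} for m'=−3..3 at α=1.9642, β=1.3608, γ=4.833.
cos(β/2)=0.777321, sin(β/2)=0.629104
d^3_{-3,-2}: single k=1 term ⇒ +0.437321;  D = -0.432452+0.065077i
d^3_{-2,-2}: k∈[0..1] ⇒ +0.220599 -0.722465 = -0.501866;  D = -0.259218-0.429740i
d^3_{-1,-2}: k∈[0..1] ⇒ -0.564579 +0.739603 = +0.175024;  D = +0.103768-0.140946i
d^3_{0,-2}: k∈[0..1] ⇒ +0.791421 -0.518384 = +0.273037;  D = -0.265132-0.065226i
d^3_{1,-2}: k∈[0..1] ⇒ -0.739603 +0.242222 = -0.497382;  D = -0.075401-0.491633i
d^3_{2,-2}: k∈[0..1] ⇒ +0.473217 -0.061992 = +0.411226;  D = +0.351525-0.213393i
d^3_{3,-2}: single k=0 term ⇒ -0.187624;  D = +0.151405+0.110812i
Y_3^{m'}(θ=1.6269,φ=2.9308) and Σ D·Y over m':
  (-0.4325+0.0651i)·(-0.3350-0.2454i)  (-0.2592-0.4297i)·(-0.0521-0.0234i)  (+0.1038-0.1409i)·(+0.3106+0.0665i)  (-0.2651-0.0652i)·(+0.0624+0.0000i)  (-0.0754-0.4916i)·(-0.3106+0.0665i)  (+0.3515-0.2134i)·(-0.0521+0.0234i)  (+0.1514+0.1108i)·(+0.3350-0.2454i)
Y_3^-2(R⁻¹ n̂) = +0.309993+0.238825i

Re=0.3100 Im=0.2388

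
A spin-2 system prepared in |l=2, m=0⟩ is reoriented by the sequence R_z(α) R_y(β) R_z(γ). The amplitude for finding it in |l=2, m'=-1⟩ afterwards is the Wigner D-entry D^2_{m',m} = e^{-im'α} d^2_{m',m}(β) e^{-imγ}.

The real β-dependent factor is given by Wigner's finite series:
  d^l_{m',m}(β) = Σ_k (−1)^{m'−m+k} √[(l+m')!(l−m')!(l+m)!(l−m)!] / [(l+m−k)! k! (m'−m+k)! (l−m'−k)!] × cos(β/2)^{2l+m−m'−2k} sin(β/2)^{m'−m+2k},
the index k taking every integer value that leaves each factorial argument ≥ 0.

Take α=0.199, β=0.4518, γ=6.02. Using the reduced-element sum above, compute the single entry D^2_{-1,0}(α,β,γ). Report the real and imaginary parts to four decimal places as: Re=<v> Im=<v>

Re=0.4716 Im=0.0951

D^2_{-1,0}(0.199,0.4518,6.02) = e^{-i·-1·0.199}·d^2_{-1,0}(0.4518)·e^{-i·0·6.02}. Compute d first:
Half-angle: c=0.974593, s=0.223984. N=√(1·6·2·2)=4.898979
Admissible k: 1..2 (factorial args all ≥0)
  k=1: (−1)^0·4.8990/(2)·0.9746^3·0.2240^1 = +0.507881
  k=2: (−1)^1·4.8990/(2)·0.9746^1·0.2240^3 = -0.026825
d^2_{-1,0}(0.4518) = +0.507881 -0.026825 = +0.481055
Phases: e^{-i·(-1)·0.199}=+0.980265+0.197689i, e^{-i·(0)·6.02}=+1.000000+0.000000i ⇒ D=+0.471561+0.095099i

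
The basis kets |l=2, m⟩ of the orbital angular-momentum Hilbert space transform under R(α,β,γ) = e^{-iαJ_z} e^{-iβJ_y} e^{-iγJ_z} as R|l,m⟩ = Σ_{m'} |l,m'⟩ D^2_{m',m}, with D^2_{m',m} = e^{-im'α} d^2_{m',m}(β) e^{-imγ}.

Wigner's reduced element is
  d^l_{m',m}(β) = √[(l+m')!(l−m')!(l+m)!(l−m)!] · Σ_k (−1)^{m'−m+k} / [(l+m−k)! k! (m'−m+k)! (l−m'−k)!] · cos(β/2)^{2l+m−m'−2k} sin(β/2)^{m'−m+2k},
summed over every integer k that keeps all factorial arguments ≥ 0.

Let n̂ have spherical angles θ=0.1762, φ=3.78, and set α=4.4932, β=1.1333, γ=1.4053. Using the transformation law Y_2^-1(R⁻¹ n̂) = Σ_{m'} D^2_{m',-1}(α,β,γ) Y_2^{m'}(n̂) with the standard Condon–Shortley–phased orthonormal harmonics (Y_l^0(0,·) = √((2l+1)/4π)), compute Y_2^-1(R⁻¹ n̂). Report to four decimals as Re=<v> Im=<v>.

Need the full column D^2_{m',-1} for m'=−2..2 at α=4.4932, β=1.1333, γ=1.4053.
cos(β/2)=0.843704, sin(β/2)=0.536809
d^2_{-2,-1}: single k=1 term ⇒ +0.644792;  D = -0.366136-0.530756i
d^2_{-1,-1}: k∈[0..1] ⇒ +0.506711 -0.615376 = -0.108665;  D = -0.100723+0.040778i
d^2_{0,-1}: k∈[0..1] ⇒ -0.789706 +0.319686 = -0.470020;  D = -0.077432-0.463598i
d^2_{1,-1}: k∈[0..1] ⇒ +0.615376 -0.083038 = +0.532338;  D = -0.531571-0.028569i
d^2_{2,-1}: single k=0 term ⇒ -0.261023;  D = -0.070348+0.251365i
Y_2^{m'}(θ=0.1762,φ=3.78) and Σ D·Y over m':
  (-0.3661-0.5308i)·(+0.0034-0.0114i)  (-0.1007+0.0408i)·(-0.1071+0.0794i)  (-0.0774-0.4636i)·(+0.6017+0.0000i)  (-0.5316-0.0286i)·(+0.1071+0.0794i)  (-0.0703+0.2514i)·(+0.0034+0.0114i)
Y_2^-1(R⁻¹ n̂) = -0.104076-0.334212i

Re=-0.1041 Im=-0.3342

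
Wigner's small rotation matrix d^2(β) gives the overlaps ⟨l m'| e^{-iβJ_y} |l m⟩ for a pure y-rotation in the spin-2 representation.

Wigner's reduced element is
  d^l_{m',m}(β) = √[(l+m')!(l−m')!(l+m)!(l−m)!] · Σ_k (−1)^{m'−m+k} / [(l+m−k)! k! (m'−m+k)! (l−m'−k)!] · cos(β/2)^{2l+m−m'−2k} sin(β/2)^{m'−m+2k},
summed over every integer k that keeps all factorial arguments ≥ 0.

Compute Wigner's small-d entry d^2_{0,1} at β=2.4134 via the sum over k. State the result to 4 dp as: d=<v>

d^2_{0,1}(β=2.4134) via Wigner's sum:
c=cos(2.4134/2)=0.356105, s=sin(2.4134/2)=0.934446; N=√[2·2·6·1]=4.898979
k: max(0,(1)−(0))=1 … min(2+(1),2−(0))=2
  k=1: (−1)^0·4.8990/(2)·0.3561^3·0.9344^1 = +0.103363
  k=2: (−1)^1·4.8990/(2)·0.3561^1·0.9344^3 = -0.711732
d^2_{0,1}(2.4134) = +0.103363 -0.711732 = -0.608369

d=-0.6084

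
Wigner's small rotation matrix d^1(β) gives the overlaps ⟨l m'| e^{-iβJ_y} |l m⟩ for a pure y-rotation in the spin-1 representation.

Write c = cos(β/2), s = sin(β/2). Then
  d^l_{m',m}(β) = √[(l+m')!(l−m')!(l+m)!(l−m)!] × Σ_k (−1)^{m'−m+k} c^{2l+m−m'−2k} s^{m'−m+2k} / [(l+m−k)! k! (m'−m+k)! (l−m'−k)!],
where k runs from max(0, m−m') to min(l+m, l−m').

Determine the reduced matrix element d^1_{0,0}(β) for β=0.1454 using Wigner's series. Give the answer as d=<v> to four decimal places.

d^1_{0,0}(β=0.1454) via Wigner's sum:
Half-angle: c=0.997359, s=0.072636. N=√(1·1·1·1)=1.000000
k: max(0,(0)−(0))=0 … min(1+(0),1−(0))=1
  k=0: (−1)^0·1.0000/(1)·0.9974^2·0.0726^0 = +0.994724
  k=1: (−1)^1·1.0000/(1)·0.9974^0·0.0726^2 = -0.005276
d^1_{0,0}(0.1454) = +0.994724 -0.005276 = +0.989448

d=0.9894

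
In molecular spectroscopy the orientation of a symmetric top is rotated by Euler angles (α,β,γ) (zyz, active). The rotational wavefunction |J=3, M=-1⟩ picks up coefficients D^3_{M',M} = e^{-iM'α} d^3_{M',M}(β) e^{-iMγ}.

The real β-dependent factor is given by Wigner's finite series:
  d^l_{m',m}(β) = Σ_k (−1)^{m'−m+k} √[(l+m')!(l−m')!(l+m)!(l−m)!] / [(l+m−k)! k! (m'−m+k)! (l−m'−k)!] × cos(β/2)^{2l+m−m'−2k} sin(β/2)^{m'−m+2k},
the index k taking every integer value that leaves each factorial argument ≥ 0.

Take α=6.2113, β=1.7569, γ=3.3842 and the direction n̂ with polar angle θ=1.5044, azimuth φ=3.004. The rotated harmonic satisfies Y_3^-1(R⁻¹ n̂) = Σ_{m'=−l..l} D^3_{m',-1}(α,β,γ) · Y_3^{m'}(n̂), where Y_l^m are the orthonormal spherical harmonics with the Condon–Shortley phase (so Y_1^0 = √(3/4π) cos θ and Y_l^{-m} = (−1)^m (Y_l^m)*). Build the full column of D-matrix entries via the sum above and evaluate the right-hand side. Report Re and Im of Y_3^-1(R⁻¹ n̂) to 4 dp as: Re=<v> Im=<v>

Need the full column D^3_{m',-1} for m'=−3..3 at α=6.2113, β=1.7569, γ=3.3842.
cos(β/2)=0.638345, sin(β/2)=0.769750
d^3_{-3,-1}: single k=2 term ⇒ +0.381037;  D = -0.380899-0.010268i
d^3_{-2,-1}: k∈[1..2] ⇒ +0.258005 -0.750319 = -0.492315;  D = +0.489912+0.048580i
d^3_{-1,-1}: k∈[0..2] ⇒ +0.067660 -0.787067 +0.858345 = +0.138938;  D = -0.136918-0.023605i
d^3_{0,-1}: k∈[0..2] ⇒ -0.282630 +1.232900 -0.597579 = +0.352691;  D = -0.342363-0.084729i
d^3_{1,-1}: k∈[0..2] ⇒ +0.590300 -1.144460 +0.208017 = -0.346142;  D = +0.329165+0.107074i
d^3_{2,-1}: k∈[0..1] ⇒ -0.750319 +0.545513 = -0.204806;  D = +0.189708+0.077178i
d^3_{3,-1}: single k=0 term ⇒ +0.554059;  D = -0.496893-0.245111i
Y_3^{m'}(θ=1.5044,φ=3.004) and Σ D·Y over m':
  (-0.3809-0.0103i)·(-0.3797-0.1663i)  (+0.4899+0.0486i)·(+0.0650+0.0183i)  (-0.1369-0.0236i)·(+0.3124+0.0433i)  (-0.3424-0.0847i)·(-0.0737+0.0000i)  (+0.3292+0.1071i)·(-0.3124+0.0433i)  (+0.1897+0.0772i)·(+0.0650-0.0183i)  (-0.4969-0.2451i)·(+0.3797-0.1663i)
Y_3^-1(R⁻¹ n̂) = -0.165788+0.044205i

Re=-0.1658 Im=0.0442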